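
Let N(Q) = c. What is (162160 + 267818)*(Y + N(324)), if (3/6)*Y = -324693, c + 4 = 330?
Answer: -279081520680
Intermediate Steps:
c = 326 (c = -4 + 330 = 326)
Y = -649386 (Y = 2*(-324693) = -649386)
N(Q) = 326
(162160 + 267818)*(Y + N(324)) = (162160 + 267818)*(-649386 + 326) = 429978*(-649060) = -279081520680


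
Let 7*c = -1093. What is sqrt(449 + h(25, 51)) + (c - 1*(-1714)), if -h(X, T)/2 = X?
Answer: 10905/7 + sqrt(399) ≈ 1577.8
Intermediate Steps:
c = -1093/7 (c = (1/7)*(-1093) = -1093/7 ≈ -156.14)
h(X, T) = -2*X
sqrt(449 + h(25, 51)) + (c - 1*(-1714)) = sqrt(449 - 2*25) + (-1093/7 - 1*(-1714)) = sqrt(449 - 50) + (-1093/7 + 1714) = sqrt(399) + 10905/7 = 10905/7 + sqrt(399)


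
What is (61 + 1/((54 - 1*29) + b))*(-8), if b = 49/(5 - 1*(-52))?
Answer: -359884/737 ≈ -488.31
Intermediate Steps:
b = 49/57 (b = 49/(5 + 52) = 49/57 ≈ 0.85965)
(61 + 1/((54 - 1*29) + b))*(-8) = (61 + 1/((54 - 1*29) + 49/57))*(-8) = (61 + 1/((54 - 29) + 49/57))*(-8) = (61 + 1/(25 + 49/57))*(-8) = (61 + 1/(1474/57))*(-8) = (61 + 57/1474)*(-8) = (89971/1474)*(-8) = -359884/737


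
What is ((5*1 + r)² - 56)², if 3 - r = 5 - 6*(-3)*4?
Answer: 22137025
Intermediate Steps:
r = -74 (r = 3 - (5 - 6*(-3)*4) = 3 - (5 - (-18)*4) = 3 - (5 - 1*(-72)) = 3 - (5 + 72) = 3 - 1*77 = 3 - 77 = -74)
((5*1 + r)² - 56)² = ((5*1 - 74)² - 56)² = ((5 - 74)² - 56)² = ((-69)² - 56)² = (4761 - 56)² = 4705² = 22137025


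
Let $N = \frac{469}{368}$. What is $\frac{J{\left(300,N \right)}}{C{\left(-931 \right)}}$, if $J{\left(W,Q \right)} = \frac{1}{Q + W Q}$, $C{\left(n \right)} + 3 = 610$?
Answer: $\frac{368}{85689583} \approx 4.2946 \cdot 10^{-6}$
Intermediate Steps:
$C{\left(n \right)} = 607$ ($C{\left(n \right)} = -3 + 610 = 607$)
$N = \frac{469}{368}$ ($N = 469 \cdot \frac{1}{368} = \frac{469}{368} \approx 1.2745$)
$J{\left(W,Q \right)} = \frac{1}{Q + Q W}$
$\frac{J{\left(300,N \right)}}{C{\left(-931 \right)}} = \frac{\frac{1}{\frac{469}{368}} \frac{1}{1 + 300}}{607} = \frac{368}{469 \cdot 301} \cdot \frac{1}{607} = \frac{368}{469} \cdot \frac{1}{301} \cdot \frac{1}{607} = \frac{368}{141169} \cdot \frac{1}{607} = \frac{368}{85689583}$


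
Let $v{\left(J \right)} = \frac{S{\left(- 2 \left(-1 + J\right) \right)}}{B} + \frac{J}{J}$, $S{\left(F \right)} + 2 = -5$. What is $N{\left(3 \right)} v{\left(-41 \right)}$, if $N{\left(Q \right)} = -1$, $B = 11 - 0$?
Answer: $- \frac{4}{11} \approx -0.36364$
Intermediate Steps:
$B = 11$ ($B = 11 + 0 = 11$)
$S{\left(F \right)} = -7$ ($S{\left(F \right)} = -2 - 5 = -7$)
$v{\left(J \right)} = \frac{4}{11}$ ($v{\left(J \right)} = - \frac{7}{11} + \frac{J}{J} = \left(-7\right) \frac{1}{11} + 1 = - \frac{7}{11} + 1 = \frac{4}{11}$)
$N{\left(3 \right)} v{\left(-41 \right)} = \left(-1\right) \frac{4}{11} = - \frac{4}{11}$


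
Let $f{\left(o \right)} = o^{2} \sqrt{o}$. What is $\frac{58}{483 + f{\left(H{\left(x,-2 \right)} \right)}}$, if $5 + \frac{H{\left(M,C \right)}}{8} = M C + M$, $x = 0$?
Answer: $\frac{28014}{102633289} - \frac{185600 i \sqrt{10}}{102633289} \approx 0.00027295 - 0.0057186 i$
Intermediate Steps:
$H{\left(M,C \right)} = -40 + 8 M + 8 C M$ ($H{\left(M,C \right)} = -40 + 8 \left(M C + M\right) = -40 + 8 \left(C M + M\right) = -40 + 8 \left(M + C M\right) = -40 + \left(8 M + 8 C M\right) = -40 + 8 M + 8 C M$)
$f{\left(o \right)} = o^{\frac{5}{2}}$
$\frac{58}{483 + f{\left(H{\left(x,-2 \right)} \right)}} = \frac{58}{483 + \left(-40 + 8 \cdot 0 + 8 \left(-2\right) 0\right)^{\frac{5}{2}}} = \frac{58}{483 + \left(-40 + 0 + 0\right)^{\frac{5}{2}}} = \frac{58}{483 + \left(-40\right)^{\frac{5}{2}}} = \frac{58}{483 + 3200 i \sqrt{10}}$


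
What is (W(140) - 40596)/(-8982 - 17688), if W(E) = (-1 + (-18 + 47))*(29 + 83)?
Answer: 3746/2667 ≈ 1.4046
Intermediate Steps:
W(E) = 3136 (W(E) = (-1 + 29)*112 = 28*112 = 3136)
(W(140) - 40596)/(-8982 - 17688) = (3136 - 40596)/(-8982 - 17688) = -37460/(-26670) = -37460*(-1/26670) = 3746/2667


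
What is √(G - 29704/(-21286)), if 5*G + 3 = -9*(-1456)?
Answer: √7423929022645/53215 ≈ 51.202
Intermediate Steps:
G = 13101/5 (G = -⅗ + (-9*(-1456))/5 = -⅗ + (⅕)*13104 = -⅗ + 13104/5 = 13101/5 ≈ 2620.2)
√(G - 29704/(-21286)) = √(13101/5 - 29704/(-21286)) = √(13101/5 - 29704*(-1/21286)) = √(13101/5 + 14852/10643) = √(139508203/53215) = √7423929022645/53215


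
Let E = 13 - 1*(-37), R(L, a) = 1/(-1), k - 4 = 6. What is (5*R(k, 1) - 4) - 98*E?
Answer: -4909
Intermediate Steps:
k = 10 (k = 4 + 6 = 10)
R(L, a) = -1 (R(L, a) = 1*(-1) = -1)
E = 50 (E = 13 + 37 = 50)
(5*R(k, 1) - 4) - 98*E = (5*(-1) - 4) - 98*50 = (-5 - 4) - 4900 = -9 - 4900 = -4909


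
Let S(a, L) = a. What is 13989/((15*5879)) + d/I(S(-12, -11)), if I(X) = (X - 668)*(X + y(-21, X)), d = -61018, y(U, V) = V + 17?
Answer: -177142823/13992020 ≈ -12.660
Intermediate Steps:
y(U, V) = 17 + V
I(X) = (-668 + X)*(17 + 2*X) (I(X) = (X - 668)*(X + (17 + X)) = (-668 + X)*(17 + 2*X))
13989/((15*5879)) + d/I(S(-12, -11)) = 13989/((15*5879)) - 61018/(-11356 - 1319*(-12) + 2*(-12)²) = 13989/88185 - 61018/(-11356 + 15828 + 2*144) = 13989*(1/88185) - 61018/(-11356 + 15828 + 288) = 4663/29395 - 61018/4760 = 4663/29395 - 61018*1/4760 = 4663/29395 - 30509/2380 = -177142823/13992020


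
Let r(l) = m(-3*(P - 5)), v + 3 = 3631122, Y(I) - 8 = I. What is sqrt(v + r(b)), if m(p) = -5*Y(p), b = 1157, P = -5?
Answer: sqrt(3630929) ≈ 1905.5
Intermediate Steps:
Y(I) = 8 + I
v = 3631119 (v = -3 + 3631122 = 3631119)
m(p) = -40 - 5*p (m(p) = -5*(8 + p) = -40 - 5*p)
r(l) = -190 (r(l) = -40 - (-15)*(-5 - 5) = -40 - (-15)*(-10) = -40 - 5*30 = -40 - 150 = -190)
sqrt(v + r(b)) = sqrt(3631119 - 190) = sqrt(3630929)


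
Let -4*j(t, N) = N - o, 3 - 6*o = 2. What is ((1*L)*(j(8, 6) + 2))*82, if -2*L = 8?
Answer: -533/3 ≈ -177.67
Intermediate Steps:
o = ⅙ (o = ½ - ⅙*2 = ½ - ⅓ = ⅙ ≈ 0.16667)
L = -4 (L = -½*8 = -4)
j(t, N) = 1/24 - N/4 (j(t, N) = -(N - 1*⅙)/4 = -(N - ⅙)/4 = -(-⅙ + N)/4 = 1/24 - N/4)
((1*L)*(j(8, 6) + 2))*82 = ((1*(-4))*((1/24 - ¼*6) + 2))*82 = -4*((1/24 - 3/2) + 2)*82 = -4*(-35/24 + 2)*82 = -4*13/24*82 = -13/6*82 = -533/3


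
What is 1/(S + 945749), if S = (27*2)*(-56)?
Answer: 1/942725 ≈ 1.0608e-6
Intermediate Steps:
S = -3024 (S = 54*(-56) = -3024)
1/(S + 945749) = 1/(-3024 + 945749) = 1/942725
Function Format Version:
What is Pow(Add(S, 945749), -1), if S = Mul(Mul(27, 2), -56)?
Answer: Rational(1, 942725) ≈ 1.0608e-6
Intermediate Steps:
S = -3024 (S = Mul(54, -56) = -3024)
Pow(Add(S, 945749), -1) = Pow(Add(-3024, 945749), -1) = Pow(942725, -1) = Rational(1, 942725)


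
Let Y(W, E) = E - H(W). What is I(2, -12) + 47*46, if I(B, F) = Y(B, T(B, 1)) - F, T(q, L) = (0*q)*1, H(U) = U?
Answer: 2172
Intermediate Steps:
T(q, L) = 0 (T(q, L) = 0*1 = 0)
Y(W, E) = E - W
I(B, F) = -B - F (I(B, F) = (0 - B) - F = -B - F)
I(2, -12) + 47*46 = (-1*2 - 1*(-12)) + 47*46 = (-2 + 12) + 2162 = 10 + 2162 = 2172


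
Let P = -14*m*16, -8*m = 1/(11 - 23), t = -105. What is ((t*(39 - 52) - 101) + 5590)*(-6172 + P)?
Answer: -126956642/3 ≈ -4.2319e+7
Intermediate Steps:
m = 1/96 (m = -1/(8*(11 - 23)) = -⅛/(-12) = -⅛*(-1/12) = 1/96 ≈ 0.010417)
P = -7/3 (P = -14*1/96*16 = -7/48*16 = -7/3 ≈ -2.3333)
((t*(39 - 52) - 101) + 5590)*(-6172 + P) = ((-105*(39 - 52) - 101) + 5590)*(-6172 - 7/3) = ((-105*(-13) - 101) + 5590)*(-18523/3) = ((1365 - 101) + 5590)*(-18523/3) = (1264 + 5590)*(-18523/3) = 6854*(-18523/3) = -126956642/3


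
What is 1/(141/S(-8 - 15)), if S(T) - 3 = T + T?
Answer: -43/141 ≈ -0.30496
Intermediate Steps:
S(T) = 3 + 2*T (S(T) = 3 + (T + T) = 3 + 2*T)
1/(141/S(-8 - 15)) = 1/(141/(3 + 2*(-8 - 15))) = 1/(141/(3 + 2*(-23))) = 1/(141/(3 - 46)) = 1/(141/(-43)) = 1/(141*(-1/43)) = 1/(-141/43) = -43/141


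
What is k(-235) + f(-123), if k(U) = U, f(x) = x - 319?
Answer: -677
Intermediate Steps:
f(x) = -319 + x
k(-235) + f(-123) = -235 + (-319 - 123) = -235 - 442 = -677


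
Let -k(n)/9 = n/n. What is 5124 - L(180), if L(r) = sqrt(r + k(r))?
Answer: 5124 - 3*sqrt(19) ≈ 5110.9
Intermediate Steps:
k(n) = -9 (k(n) = -9*n/n = -9*1 = -9)
L(r) = sqrt(-9 + r) (L(r) = sqrt(r - 9) = sqrt(-9 + r))
5124 - L(180) = 5124 - sqrt(-9 + 180) = 5124 - sqrt(171) = 5124 - 3*sqrt(19)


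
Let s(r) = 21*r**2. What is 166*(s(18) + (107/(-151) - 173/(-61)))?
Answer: 10406745840/9211 ≈ 1.1298e+6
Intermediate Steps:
166*(s(18) + (107/(-151) - 173/(-61))) = 166*(21*18**2 + (107/(-151) - 173/(-61))) = 166*(21*324 + (107*(-1/151) - 173*(-1/61))) = 166*(6804 + (-107/151 + 173/61)) = 166*(6804 + 19596/9211) = 166*(62691240/9211) = 10406745840/9211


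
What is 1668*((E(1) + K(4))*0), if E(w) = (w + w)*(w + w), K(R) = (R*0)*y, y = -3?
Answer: 0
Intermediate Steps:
K(R) = 0 (K(R) = (R*0)*(-3) = 0*(-3) = 0)
E(w) = 4*w² (E(w) = (2*w)*(2*w) = 4*w²)
1668*((E(1) + K(4))*0) = 1668*((4*1² + 0)*0) = 1668*((4*1 + 0)*0) = 1668*((4 + 0)*0) = 1668*(4*0) = 1668*0 = 0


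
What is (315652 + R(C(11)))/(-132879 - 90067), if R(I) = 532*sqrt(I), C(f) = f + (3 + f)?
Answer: -159156/111473 ≈ -1.4278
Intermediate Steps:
C(f) = 3 + 2*f
(315652 + R(C(11)))/(-132879 - 90067) = (315652 + 532*sqrt(3 + 2*11))/(-132879 - 90067) = (315652 + 532*sqrt(3 + 22))/(-222946) = (315652 + 532*sqrt(25))*(-1/222946) = (315652 + 532*5)*(-1/222946) = (315652 + 2660)*(-1/222946) = 318312*(-1/222946) = -159156/111473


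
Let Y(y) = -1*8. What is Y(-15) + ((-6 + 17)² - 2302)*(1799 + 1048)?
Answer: -6209315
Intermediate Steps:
Y(y) = -8
Y(-15) + ((-6 + 17)² - 2302)*(1799 + 1048) = -8 + ((-6 + 17)² - 2302)*(1799 + 1048) = -8 + (11² - 2302)*2847 = -8 + (121 - 2302)*2847 = -8 - 2181*2847 = -8 - 6209307 = -6209315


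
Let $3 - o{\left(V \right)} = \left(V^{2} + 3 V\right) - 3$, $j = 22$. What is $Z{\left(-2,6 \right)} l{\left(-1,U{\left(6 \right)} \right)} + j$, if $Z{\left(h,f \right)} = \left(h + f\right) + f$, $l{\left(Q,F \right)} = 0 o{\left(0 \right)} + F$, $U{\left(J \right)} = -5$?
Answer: $-28$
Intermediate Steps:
$o{\left(V \right)} = 6 - V^{2} - 3 V$ ($o{\left(V \right)} = 3 - \left(\left(V^{2} + 3 V\right) - 3\right) = 3 - \left(-3 + V^{2} + 3 V\right) = 6 - V^{2} - 3 V$)
$l{\left(Q,F \right)} = F$ ($l{\left(Q,F \right)} = 0 \left(6 - 0^{2} - 0\right) + F = 0 \left(6 - 0 + 0\right) + F = 0 \left(6 + 0 + 0\right) + F = 0 \cdot 6 + F = 0 + F = F$)
$Z{\left(h,f \right)} = h + 2 f$ ($Z{\left(h,f \right)} = \left(f + h\right) + f = h + 2 f$)
$Z{\left(-2,6 \right)} l{\left(-1,U{\left(6 \right)} \right)} + j = \left(-2 + 2 \cdot 6\right) \left(-5\right) + 22 = \left(-2 + 12\right) \left(-5\right) + 22 = 10 \left(-5\right) + 22 = -50 + 22 = -28$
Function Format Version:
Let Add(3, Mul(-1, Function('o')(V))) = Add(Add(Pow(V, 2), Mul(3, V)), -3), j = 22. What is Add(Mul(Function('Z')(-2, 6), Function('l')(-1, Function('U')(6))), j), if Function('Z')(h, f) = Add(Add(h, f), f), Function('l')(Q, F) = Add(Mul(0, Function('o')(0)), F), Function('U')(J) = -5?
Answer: -28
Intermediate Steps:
Function('o')(V) = Add(6, Mul(-1, Pow(V, 2)), Mul(-3, V)) (Function('o')(V) = Add(3, Mul(-1, Add(Add(Pow(V, 2), Mul(3, V)), -3))) = Add(3, Mul(-1, Add(-3, Pow(V, 2), Mul(3, V)))) = Add(3, Add(3, Mul(-1, Pow(V, 2)), Mul(-3, V))) = Add(6, Mul(-1, Pow(V, 2)), Mul(-3, V)))
Function('l')(Q, F) = F (Function('l')(Q, F) = Add(Mul(0, Add(6, Mul(-1, Pow(0, 2)), Mul(-3, 0))), F) = Add(Mul(0, Add(6, Mul(-1, 0), 0)), F) = Add(Mul(0, Add(6, 0, 0)), F) = Add(Mul(0, 6), F) = Add(0, F) = F)
Function('Z')(h, f) = Add(h, Mul(2, f)) (Function('Z')(h, f) = Add(Add(f, h), f) = Add(h, Mul(2, f)))
Add(Mul(Function('Z')(-2, 6), Function('l')(-1, Function('U')(6))), j) = Add(Mul(Add(-2, Mul(2, 6)), -5), 22) = Add(Mul(Add(-2, 12), -5), 22) = Add(Mul(10, -5), 22) = Add(-50, 22) = -28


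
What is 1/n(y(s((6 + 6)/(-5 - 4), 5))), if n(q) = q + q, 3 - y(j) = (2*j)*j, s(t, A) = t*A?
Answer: -9/1546 ≈ -0.0058215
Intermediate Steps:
s(t, A) = A*t
y(j) = 3 - 2*j² (y(j) = 3 - 2*j*j = 3 - 2*j²)
n(q) = 2*q
1/n(y(s((6 + 6)/(-5 - 4), 5))) = 1/(2*(3 - 2*25*(6 + 6)²/(-5 - 4)²)) = 1/(2*(3 - 2*(5*(12/(-9)))²)) = 1/(2*(3 - 2*(5*(12*(-⅑)))²)) = 1/(2*(3 - 2*(5*(-4/3))²)) = 1/(2*(3 - 2*(-20/3)²)) = 1/(2*(3 - 2*400/9)) = 1/(2*(3 - 800/9)) = 1/(2*(-773/9)) = 1/(-1546/9) = -9/1546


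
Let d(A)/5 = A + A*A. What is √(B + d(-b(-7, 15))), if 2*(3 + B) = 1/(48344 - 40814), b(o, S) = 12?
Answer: √37252495065/7530 ≈ 25.632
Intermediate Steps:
d(A) = 5*A + 5*A² (d(A) = 5*(A + A*A) = 5*(A + A²) = 5*A + 5*A²)
B = -45179/15060 (B = -3 + 1/(2*(48344 - 40814)) = -3 + (½)/7530 = -3 + (½)*(1/7530) = -3 + 1/15060 = -45179/15060 ≈ -2.9999)
√(B + d(-b(-7, 15))) = √(-45179/15060 + 5*(-1*12)*(1 - 1*12)) = √(-45179/15060 + 5*(-12)*(1 - 12)) = √(-45179/15060 + 5*(-12)*(-11)) = √(-45179/15060 + 660) = √(9894421/15060) = √37252495065/7530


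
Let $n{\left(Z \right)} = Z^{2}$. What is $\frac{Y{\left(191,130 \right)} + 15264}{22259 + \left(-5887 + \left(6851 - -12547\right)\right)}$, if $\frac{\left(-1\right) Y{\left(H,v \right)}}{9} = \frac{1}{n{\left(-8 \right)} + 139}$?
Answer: $\frac{3098583}{7261310} \approx 0.42672$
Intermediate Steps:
$Y{\left(H,v \right)} = - \frac{9}{203}$ ($Y{\left(H,v \right)} = - \frac{9}{\left(-8\right)^{2} + 139} = - \frac{9}{64 + 139} = - \frac{9}{203}$)
$\frac{Y{\left(191,130 \right)} + 15264}{22259 + \left(-5887 + \left(6851 - -12547\right)\right)} = \frac{- \frac{9}{203} + 15264}{22259 + \left(-5887 + \left(6851 - -12547\right)\right)} = \frac{3098583}{203 \left(22259 + \left(-5887 + \left(6851 + 12547\right)\right)\right)} = \frac{3098583}{203 \left(22259 + \left(-5887 + 19398\right)\right)} = \frac{3098583}{203 \left(22259 + 13511\right)} = \frac{3098583}{203 \cdot 35770} = \frac{3098583}{203} \cdot \frac{1}{35770} = \frac{3098583}{7261310}$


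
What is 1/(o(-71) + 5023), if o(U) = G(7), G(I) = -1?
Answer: 1/5022 ≈ 0.00019912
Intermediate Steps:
o(U) = -1
1/(o(-71) + 5023) = 1/(-1 + 5023) = 1/5022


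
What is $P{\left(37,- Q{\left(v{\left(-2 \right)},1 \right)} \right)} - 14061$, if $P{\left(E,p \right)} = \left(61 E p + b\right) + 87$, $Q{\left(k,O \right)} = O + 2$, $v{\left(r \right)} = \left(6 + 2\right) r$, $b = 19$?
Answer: $-20726$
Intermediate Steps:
$v{\left(r \right)} = 8 r$
$Q{\left(k,O \right)} = 2 + O$
$P{\left(E,p \right)} = 106 + 61 E p$ ($P{\left(E,p \right)} = \left(61 E p + 19\right) + 87 = \left(19 + 61 E p\right) + 87 = 106 + 61 E p$)
$P{\left(37,- Q{\left(v{\left(-2 \right)},1 \right)} \right)} - 14061 = \left(106 + 61 \cdot 37 \left(- (2 + 1)\right)\right) - 14061 = \left(106 + 61 \cdot 37 \left(\left(-1\right) 3\right)\right) - 14061 = \left(106 + 61 \cdot 37 \left(-3\right)\right) - 14061 = \left(106 - 6771\right) - 14061 = -6665 - 14061 = -20726$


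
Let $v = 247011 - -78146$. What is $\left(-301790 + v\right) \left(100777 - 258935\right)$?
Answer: $-3695677986$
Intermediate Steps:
$v = 325157$ ($v = 247011 + 78146 = 325157$)
$\left(-301790 + v\right) \left(100777 - 258935\right) = \left(-301790 + 325157\right) \left(100777 - 258935\right) = 23367 \left(-158158\right) = -3695677986$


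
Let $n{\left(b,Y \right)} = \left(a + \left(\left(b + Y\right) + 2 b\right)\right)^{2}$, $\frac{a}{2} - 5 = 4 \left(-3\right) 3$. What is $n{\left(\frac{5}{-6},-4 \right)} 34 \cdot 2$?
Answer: $319073$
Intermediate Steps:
$a = -62$ ($a = 10 + 2 \cdot 4 \left(-3\right) 3 = 10 + 2 \left(\left(-12\right) 3\right) = 10 + 2 \left(-36\right) = 10 - 72 = -62$)
$n{\left(b,Y \right)} = \left(-62 + Y + 3 b\right)^{2}$ ($n{\left(b,Y \right)} = \left(-62 + \left(\left(b + Y\right) + 2 b\right)\right)^{2} = \left(-62 + \left(\left(Y + b\right) + 2 b\right)\right)^{2} = \left(-62 + \left(Y + 3 b\right)\right)^{2} = \left(-62 + Y + 3 b\right)^{2}$)
$n{\left(\frac{5}{-6},-4 \right)} 34 \cdot 2 = \left(-62 - 4 + 3 \frac{5}{-6}\right)^{2} \cdot 34 \cdot 2 = \left(-62 - 4 + 3 \cdot 5 \left(- \frac{1}{6}\right)\right)^{2} \cdot 34 \cdot 2 = \left(-62 - 4 + 3 \left(- \frac{5}{6}\right)\right)^{2} \cdot 34 \cdot 2 = \left(-62 - 4 - \frac{5}{2}\right)^{2} \cdot 34 \cdot 2 = \left(- \frac{137}{2}\right)^{2} \cdot 34 \cdot 2 = \frac{18769}{4} \cdot 34 \cdot 2 = \frac{319073}{2} \cdot 2 = 319073$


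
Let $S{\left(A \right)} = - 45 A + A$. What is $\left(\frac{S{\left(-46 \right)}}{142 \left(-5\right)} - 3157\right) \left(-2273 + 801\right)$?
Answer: $\frac{1651211584}{355} \approx 4.6513 \cdot 10^{6}$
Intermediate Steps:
$S{\left(A \right)} = - 44 A$
$\left(\frac{S{\left(-46 \right)}}{142 \left(-5\right)} - 3157\right) \left(-2273 + 801\right) = \left(\frac{\left(-44\right) \left(-46\right)}{142 \left(-5\right)} - 3157\right) \left(-2273 + 801\right) = \left(\frac{2024}{-710} - 3157\right) \left(-1472\right) = \left(2024 \left(- \frac{1}{710}\right) - 3157\right) \left(-1472\right) = \left(- \frac{1012}{355} - 3157\right) \left(-1472\right) = \left(- \frac{1121747}{355}\right) \left(-1472\right) = \frac{1651211584}{355}$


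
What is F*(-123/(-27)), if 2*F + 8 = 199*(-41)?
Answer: -334847/18 ≈ -18603.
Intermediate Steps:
F = -8167/2 (F = -4 + (199*(-41))/2 = -4 + (1/2)*(-8159) = -4 - 8159/2 = -8167/2 ≈ -4083.5)
F*(-123/(-27)) = -(-1004541)/(2*(-27)) = -(-1004541)*(-1)/(2*27) = -8167/2*41/9 = -334847/18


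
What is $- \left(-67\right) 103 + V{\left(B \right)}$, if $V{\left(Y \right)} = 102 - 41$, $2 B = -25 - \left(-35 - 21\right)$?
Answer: $6962$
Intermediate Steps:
$B = \frac{31}{2}$ ($B = \frac{-25 - \left(-35 - 21\right)}{2} = \frac{-25 - -56}{2} = \frac{-25 + 56}{2} = \frac{1}{2} \cdot 31 = \frac{31}{2} \approx 15.5$)
$V{\left(Y \right)} = 61$ ($V{\left(Y \right)} = 102 - 41 = 61$)
$- \left(-67\right) 103 + V{\left(B \right)} = - \left(-67\right) 103 + 61 = \left(-1\right) \left(-6901\right) + 61 = 6901 + 61 = 6962$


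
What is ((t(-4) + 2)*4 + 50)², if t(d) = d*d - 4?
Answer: 11236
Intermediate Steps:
t(d) = -4 + d² (t(d) = d² - 4 = -4 + d²)
((t(-4) + 2)*4 + 50)² = (((-4 + (-4)²) + 2)*4 + 50)² = (((-4 + 16) + 2)*4 + 50)² = ((12 + 2)*4 + 50)² = (14*4 + 50)² = (56 + 50)² = 106² = 11236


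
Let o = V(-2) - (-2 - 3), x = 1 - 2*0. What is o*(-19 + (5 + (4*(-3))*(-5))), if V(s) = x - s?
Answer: 368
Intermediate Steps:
x = 1 (x = 1 + 0 = 1)
V(s) = 1 - s
o = 8 (o = (1 - 1*(-2)) - (-2 - 3) = (1 + 2) - 1*(-5) = 3 + 5 = 8)
o*(-19 + (5 + (4*(-3))*(-5))) = 8*(-19 + (5 + (4*(-3))*(-5))) = 8*(-19 + (5 - 12*(-5))) = 8*(-19 + (5 + 60)) = 8*(-19 + 65) = 8*46 = 368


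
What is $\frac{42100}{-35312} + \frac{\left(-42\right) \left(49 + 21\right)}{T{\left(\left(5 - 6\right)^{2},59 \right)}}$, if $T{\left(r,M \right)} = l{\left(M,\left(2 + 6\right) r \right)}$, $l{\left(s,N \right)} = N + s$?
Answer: $- \frac{26659495}{591476} \approx -45.073$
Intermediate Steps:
$T{\left(r,M \right)} = M + 8 r$ ($T{\left(r,M \right)} = \left(2 + 6\right) r + M = 8 r + M = M + 8 r$)
$\frac{42100}{-35312} + \frac{\left(-42\right) \left(49 + 21\right)}{T{\left(\left(5 - 6\right)^{2},59 \right)}} = \frac{42100}{-35312} + \frac{\left(-42\right) \left(49 + 21\right)}{59 + 8 \left(5 - 6\right)^{2}} = 42100 \left(- \frac{1}{35312}\right) + \frac{\left(-42\right) 70}{59 + 8 \left(-1\right)^{2}} = - \frac{10525}{8828} - \frac{2940}{59 + 8 \cdot 1} = - \frac{10525}{8828} - \frac{2940}{59 + 8} = - \frac{10525}{8828} - \frac{2940}{67} = - \frac{26659495}{591476}$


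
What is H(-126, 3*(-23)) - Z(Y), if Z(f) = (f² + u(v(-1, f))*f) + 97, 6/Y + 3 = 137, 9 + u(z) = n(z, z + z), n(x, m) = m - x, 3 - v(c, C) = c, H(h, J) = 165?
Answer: 306248/4489 ≈ 68.222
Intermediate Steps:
v(c, C) = 3 - c
u(z) = -9 + z (u(z) = -9 + ((z + z) - z) = -9 + (2*z - z) = -9 + z)
Y = 3/67 (Y = 6/(-3 + 137) = 6/134 = 6*(1/134) = 3/67 ≈ 0.044776)
Z(f) = 97 + f² - 5*f (Z(f) = (f² + (-9 + (3 - 1*(-1)))*f) + 97 = (f² + (-9 + (3 + 1))*f) + 97 = (f² + (-9 + 4)*f) + 97 = (f² - 5*f) + 97 = 97 + f² - 5*f)
H(-126, 3*(-23)) - Z(Y) = 165 - (97 + (3/67)² - 5*3/67) = 165 - (97 + 9/4489 - 15/67) = 165 - 1*434437/4489 = 165 - 434437/4489 = 306248/4489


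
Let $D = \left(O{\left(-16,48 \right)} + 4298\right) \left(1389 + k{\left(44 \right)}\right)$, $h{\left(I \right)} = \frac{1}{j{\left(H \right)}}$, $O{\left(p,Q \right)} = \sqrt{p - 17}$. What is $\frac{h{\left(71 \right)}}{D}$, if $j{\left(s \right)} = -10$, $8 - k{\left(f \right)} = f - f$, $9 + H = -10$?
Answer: $\frac{i}{13970 \left(\sqrt{33} - 4298 i\right)} \approx -1.6655 \cdot 10^{-8} + 2.226 \cdot 10^{-11} i$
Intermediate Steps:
$H = -19$ ($H = -9 - 10 = -19$)
$k{\left(f \right)} = 8$ ($k{\left(f \right)} = 8 - \left(f - f\right) = 8 - 0 = 8 + 0 = 8$)
$O{\left(p,Q \right)} = \sqrt{-17 + p}$
$h{\left(I \right)} = - \frac{1}{10}$ ($h{\left(I \right)} = \frac{1}{-10} = - \frac{1}{10}$)
$D = 6004306 + 1397 i \sqrt{33}$ ($D = \left(\sqrt{-17 - 16} + 4298\right) \left(1389 + 8\right) = \left(\sqrt{-33} + 4298\right) 1397 = \left(i \sqrt{33} + 4298\right) 1397 = \left(4298 + i \sqrt{33}\right) 1397 = 6004306 + 1397 i \sqrt{33} \approx 6.0043 \cdot 10^{6} + 8025.2 i$)
$\frac{h{\left(71 \right)}}{D} = - \frac{1}{10 \left(6004306 + 1397 i \sqrt{33}\right)}$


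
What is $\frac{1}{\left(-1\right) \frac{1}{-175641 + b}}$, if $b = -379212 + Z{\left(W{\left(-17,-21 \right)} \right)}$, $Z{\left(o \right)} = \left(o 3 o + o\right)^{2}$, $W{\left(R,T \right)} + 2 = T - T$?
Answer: $554753$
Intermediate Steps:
$W{\left(R,T \right)} = -2$ ($W{\left(R,T \right)} = -2 + \left(T - T\right) = -2 + 0 = -2$)
$Z{\left(o \right)} = \left(o + 3 o^{2}\right)^{2}$ ($Z{\left(o \right)} = \left(3 o o + o\right)^{2} = \left(3 o^{2} + o\right)^{2} = \left(o + 3 o^{2}\right)^{2}$)
$b = -379112$ ($b = -379212 + \left(-2\right)^{2} \left(1 + 3 \left(-2\right)\right)^{2} = -379212 + 4 \left(1 - 6\right)^{2} = -379212 + 4 \left(-5\right)^{2} = -379212 + 4 \cdot 25 = -379212 + 100 = -379112$)
$\frac{1}{\left(-1\right) \frac{1}{-175641 + b}} = \frac{1}{\left(-1\right) \frac{1}{-175641 - 379112}} = \frac{1}{\left(-1\right) \frac{1}{-554753}} = \frac{1}{\left(-1\right) \left(- \frac{1}{554753}\right)} = \frac{1}{\frac{1}{554753}} = 554753$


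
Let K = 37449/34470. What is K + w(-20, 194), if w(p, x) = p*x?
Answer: -14856239/3830 ≈ -3878.9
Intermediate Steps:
K = 4161/3830 (K = 37449*(1/34470) = 4161/3830 ≈ 1.0864)
K + w(-20, 194) = 4161/3830 - 20*194 = 4161/3830 - 3880 = -14856239/3830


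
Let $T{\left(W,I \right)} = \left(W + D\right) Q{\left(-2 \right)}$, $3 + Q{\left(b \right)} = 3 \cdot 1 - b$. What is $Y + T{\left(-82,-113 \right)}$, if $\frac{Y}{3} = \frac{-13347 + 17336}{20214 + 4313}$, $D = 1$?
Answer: $- \frac{3961407}{24527} \approx -161.51$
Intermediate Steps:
$Q{\left(b \right)} = - b$ ($Q{\left(b \right)} = -3 - \left(-3 + b\right) = - b$)
$T{\left(W,I \right)} = 2 + 2 W$ ($T{\left(W,I \right)} = \left(W + 1\right) \left(\left(-1\right) \left(-2\right)\right) = \left(1 + W\right) 2 = 2 + 2 W$)
$Y = \frac{11967}{24527}$ ($Y = 3 \frac{-13347 + 17336}{20214 + 4313} = 3 \cdot \frac{3989}{24527} = \frac{11967}{24527} \approx 0.48791$)
$Y + T{\left(-82,-113 \right)} = \frac{11967}{24527} + \left(2 + 2 \left(-82\right)\right) = \frac{11967}{24527} + \left(2 - 164\right) = \frac{11967}{24527} - 162 = - \frac{3961407}{24527}$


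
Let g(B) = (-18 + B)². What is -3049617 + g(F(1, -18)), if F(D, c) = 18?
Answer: -3049617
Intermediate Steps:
-3049617 + g(F(1, -18)) = -3049617 + (-18 + 18)² = -3049617 + 0² = -3049617 + 0 = -3049617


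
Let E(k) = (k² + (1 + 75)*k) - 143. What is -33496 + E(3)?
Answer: -33402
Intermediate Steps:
E(k) = -143 + k² + 76*k (E(k) = (k² + 76*k) - 143 = -143 + k² + 76*k)
-33496 + E(3) = -33496 + (-143 + 3² + 76*3) = -33496 + (-143 + 9 + 228) = -33496 + 94 = -33402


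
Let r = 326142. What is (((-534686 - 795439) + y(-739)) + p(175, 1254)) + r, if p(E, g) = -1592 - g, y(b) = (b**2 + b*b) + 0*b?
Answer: 85413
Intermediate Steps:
y(b) = 2*b**2 (y(b) = (b**2 + b**2) + 0 = 2*b**2 + 0 = 2*b**2)
(((-534686 - 795439) + y(-739)) + p(175, 1254)) + r = (((-534686 - 795439) + 2*(-739)**2) + (-1592 - 1*1254)) + 326142 = ((-1330125 + 2*546121) + (-1592 - 1254)) + 326142 = ((-1330125 + 1092242) - 2846) + 326142 = (-237883 - 2846) + 326142 = -240729 + 326142 = 85413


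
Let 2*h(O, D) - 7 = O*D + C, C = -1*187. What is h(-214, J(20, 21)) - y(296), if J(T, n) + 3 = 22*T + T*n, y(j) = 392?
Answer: -92181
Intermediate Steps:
C = -187
J(T, n) = -3 + 22*T + T*n (J(T, n) = -3 + (22*T + T*n) = -3 + 22*T + T*n)
h(O, D) = -90 + D*O/2 (h(O, D) = 7/2 + (O*D - 187)/2 = 7/2 + (D*O - 187)/2 = 7/2 + (-187 + D*O)/2 = 7/2 + (-187/2 + D*O/2) = -90 + D*O/2)
h(-214, J(20, 21)) - y(296) = (-90 + (1/2)*(-3 + 22*20 + 20*21)*(-214)) - 1*392 = (-90 + (1/2)*(-3 + 440 + 420)*(-214)) - 392 = (-90 + (1/2)*857*(-214)) - 392 = (-90 - 91699) - 392 = -91789 - 392 = -92181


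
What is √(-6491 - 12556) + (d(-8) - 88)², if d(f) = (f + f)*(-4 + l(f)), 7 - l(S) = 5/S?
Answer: 21316 + I*√19047 ≈ 21316.0 + 138.01*I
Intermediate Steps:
l(S) = 7 - 5/S
d(f) = 2*f*(3 - 5/f) (d(f) = (f + f)*(-4 + (7 - 5/f)) = (2*f)*(3 - 5/f) = 2*f*(3 - 5/f))
√(-6491 - 12556) + (d(-8) - 88)² = √(-6491 - 12556) + ((-10 + 6*(-8)) - 88)² = √(-19047) + ((-10 - 48) - 88)² = I*√19047 + (-58 - 88)² = I*√19047 + (-146)² = I*√19047 + 21316 = 21316 + I*√19047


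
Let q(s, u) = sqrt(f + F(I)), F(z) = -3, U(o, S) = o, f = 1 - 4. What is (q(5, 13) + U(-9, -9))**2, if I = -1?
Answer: (9 - I*sqrt(6))**2 ≈ 75.0 - 44.091*I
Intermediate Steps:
f = -3
q(s, u) = I*sqrt(6) (q(s, u) = sqrt(-3 - 3) = sqrt(-6) = I*sqrt(6))
(q(5, 13) + U(-9, -9))**2 = (I*sqrt(6) - 9)**2 = (-9 + I*sqrt(6))**2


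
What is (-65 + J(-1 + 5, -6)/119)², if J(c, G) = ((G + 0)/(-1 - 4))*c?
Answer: 1493899801/354025 ≈ 4219.8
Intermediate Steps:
J(c, G) = -G*c/5 (J(c, G) = (G/(-5))*c = (G*(-⅕))*c = (-G/5)*c = -G*c/5)
(-65 + J(-1 + 5, -6)/119)² = (-65 - ⅕*(-6)*(-1 + 5)/119)² = (-65 - ⅕*(-6)*4*(1/119))² = (-65 + (24/5)*(1/119))² = (-65 + 24/595)² = (-38651/595)² = 1493899801/354025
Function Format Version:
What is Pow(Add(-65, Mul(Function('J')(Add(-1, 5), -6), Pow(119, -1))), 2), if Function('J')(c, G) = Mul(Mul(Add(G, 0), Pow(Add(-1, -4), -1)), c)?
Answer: Rational(1493899801, 354025) ≈ 4219.8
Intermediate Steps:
Function('J')(c, G) = Mul(Rational(-1, 5), G, c) (Function('J')(c, G) = Mul(Mul(G, Pow(-5, -1)), c) = Mul(Mul(G, Rational(-1, 5)), c) = Mul(Mul(Rational(-1, 5), G), c) = Mul(Rational(-1, 5), G, c))
Pow(Add(-65, Mul(Function('J')(Add(-1, 5), -6), Pow(119, -1))), 2) = Pow(Add(-65, Mul(Mul(Rational(-1, 5), -6, Add(-1, 5)), Pow(119, -1))), 2) = Pow(Add(-65, Mul(Mul(Rational(-1, 5), -6, 4), Rational(1, 119))), 2) = Pow(Add(-65, Mul(Rational(24, 5), Rational(1, 119))), 2) = Pow(Add(-65, Rational(24, 595)), 2) = Pow(Rational(-38651, 595), 2) = Rational(1493899801, 354025)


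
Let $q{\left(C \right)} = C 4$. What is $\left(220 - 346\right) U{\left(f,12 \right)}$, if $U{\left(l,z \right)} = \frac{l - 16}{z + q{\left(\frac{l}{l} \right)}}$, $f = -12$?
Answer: $\frac{441}{2} \approx 220.5$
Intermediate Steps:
$q{\left(C \right)} = 4 C$
$U{\left(l,z \right)} = \frac{-16 + l}{4 + z}$ ($U{\left(l,z \right)} = \frac{l - 16}{z + 4 \frac{l}{l}} = \frac{-16 + l}{z + 4 \cdot 1} = \frac{-16 + l}{z + 4} = \frac{-16 + l}{4 + z}$)
$\left(220 - 346\right) U{\left(f,12 \right)} = \left(220 - 346\right) \frac{-16 - 12}{4 + 12} = - 126 \cdot \frac{1}{16} \left(-28\right) = \left(-126\right) \left(- \frac{7}{4}\right) = \frac{441}{2}$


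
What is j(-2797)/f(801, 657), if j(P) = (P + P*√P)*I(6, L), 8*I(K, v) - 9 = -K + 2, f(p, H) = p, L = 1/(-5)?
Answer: -13985/6408 - 13985*I*√2797/6408 ≈ -2.1824 - 115.42*I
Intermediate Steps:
L = -⅕ (L = 1*(-⅕) = -⅕ ≈ -0.20000)
I(K, v) = 11/8 - K/8 (I(K, v) = 9/8 + (-K + 2)/8 = 9/8 + (2 - K)/8 = 9/8 + (¼ - K/8) = 11/8 - K/8)
j(P) = 5*P/8 + 5*P^(3/2)/8 (j(P) = (P + P*√P)*(11/8 - ⅛*6) = (P + P^(3/2))*(11/8 - ¾) = (P + P^(3/2))*(5/8) = 5*P/8 + 5*P^(3/2)/8)
j(-2797)/f(801, 657) = ((5/8)*(-2797) + 5*(-2797)^(3/2)/8)/801 = (-13985/8 + 5*(-2797*I*√2797)/8)*(1/801) = (-13985/8 - 13985*I*√2797/8)*(1/801) = -13985/6408 - 13985*I*√2797/6408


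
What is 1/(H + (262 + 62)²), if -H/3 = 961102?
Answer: -1/2778330 ≈ -3.5993e-7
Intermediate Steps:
H = -2883306 (H = -3*961102 = -2883306)
1/(H + (262 + 62)²) = 1/(-2883306 + (262 + 62)²) = 1/(-2883306 + 324²) = 1/(-2883306 + 104976) = 1/(-2778330) = -1/2778330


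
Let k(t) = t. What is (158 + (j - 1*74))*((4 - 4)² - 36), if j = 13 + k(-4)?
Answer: -3348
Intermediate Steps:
j = 9 (j = 13 - 4 = 9)
(158 + (j - 1*74))*((4 - 4)² - 36) = (158 + (9 - 1*74))*((4 - 4)² - 36) = (158 + (9 - 74))*(0² - 36) = (158 - 65)*(0 - 36) = 93*(-36) = -3348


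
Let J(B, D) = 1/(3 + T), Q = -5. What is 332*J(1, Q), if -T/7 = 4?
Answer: -332/25 ≈ -13.280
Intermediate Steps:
T = -28 (T = -7*4 = -28)
J(B, D) = -1/25 (J(B, D) = 1/(3 - 28) = 1/(-25) = -1/25)
332*J(1, Q) = 332*(-1/25) = -332/25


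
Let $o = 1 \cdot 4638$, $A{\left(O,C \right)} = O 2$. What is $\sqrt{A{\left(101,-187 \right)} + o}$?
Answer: $22 \sqrt{10} \approx 69.57$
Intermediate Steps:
$A{\left(O,C \right)} = 2 O$
$o = 4638$
$\sqrt{A{\left(101,-187 \right)} + o} = \sqrt{2 \cdot 101 + 4638} = \sqrt{202 + 4638} = \sqrt{4840} = 22 \sqrt{10}$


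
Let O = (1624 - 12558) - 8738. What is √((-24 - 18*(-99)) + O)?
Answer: 13*I*√106 ≈ 133.84*I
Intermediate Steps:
O = -19672 (O = -10934 - 8738 = -19672)
√((-24 - 18*(-99)) + O) = √((-24 - 18*(-99)) - 19672) = √((-24 + 1782) - 19672) = √(1758 - 19672) = √(-17914) = 13*I*√106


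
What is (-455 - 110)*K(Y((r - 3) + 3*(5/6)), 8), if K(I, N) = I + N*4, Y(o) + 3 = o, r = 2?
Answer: -34465/2 ≈ -17233.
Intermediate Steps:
Y(o) = -3 + o
K(I, N) = I + 4*N
(-455 - 110)*K(Y((r - 3) + 3*(5/6)), 8) = (-455 - 110)*((-3 + ((2 - 3) + 3*(5/6))) + 4*8) = -565*((-3 + (-1 + 3*(5*(⅙)))) + 32) = -565*((-3 + (-1 + 3*(⅚))) + 32) = -565*((-3 + (-1 + 5/2)) + 32) = -565*((-3 + 3/2) + 32) = -565*(-3/2 + 32) = -565*61/2 = -34465/2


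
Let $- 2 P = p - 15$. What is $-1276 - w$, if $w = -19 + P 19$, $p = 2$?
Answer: $- \frac{2761}{2} \approx -1380.5$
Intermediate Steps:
$P = \frac{13}{2}$ ($P = - \frac{2 - 15}{2} = \left(- \frac{1}{2}\right) \left(-13\right) = \frac{13}{2} \approx 6.5$)
$w = \frac{209}{2}$ ($w = -19 + \frac{13}{2} \cdot 19 = -19 + \frac{247}{2} = \frac{209}{2} \approx 104.5$)
$-1276 - w = -1276 - \frac{209}{2} = - \frac{2761}{2}$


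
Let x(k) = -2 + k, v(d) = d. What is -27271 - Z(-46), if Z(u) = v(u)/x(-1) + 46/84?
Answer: -1146049/42 ≈ -27287.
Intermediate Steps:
Z(u) = 23/42 - u/3 (Z(u) = u/(-2 - 1) + 46/84 = u/(-3) + 46*(1/84) = u*(-⅓) + 23/42 = -u/3 + 23/42 = 23/42 - u/3)
-27271 - Z(-46) = -27271 - (23/42 - ⅓*(-46)) = -27271 - (23/42 + 46/3) = -27271 - 1*667/42 = -27271 - 667/42 = -1146049/42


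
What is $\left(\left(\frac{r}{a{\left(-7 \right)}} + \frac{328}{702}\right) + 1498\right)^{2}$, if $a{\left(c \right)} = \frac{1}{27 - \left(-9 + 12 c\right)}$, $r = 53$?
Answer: $\frac{7608340255684}{123201} \approx 6.1756 \cdot 10^{7}$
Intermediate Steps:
$a{\left(c \right)} = \frac{1}{36 - 12 c}$ ($a{\left(c \right)} = \frac{1}{27 - \left(-9 + 12 c\right)} = \frac{1}{36 - 12 c}$)
$\left(\left(\frac{r}{a{\left(-7 \right)}} + \frac{328}{702}\right) + 1498\right)^{2} = \left(\left(\frac{53}{\left(-1\right) \frac{1}{-36 + 12 \left(-7\right)}} + \frac{328}{702}\right) + 1498\right)^{2} = \left(\left(\frac{53}{\left(-1\right) \frac{1}{-36 - 84}} + 328 \cdot \frac{1}{702}\right) + 1498\right)^{2} = \left(\left(\frac{53}{\left(-1\right) \frac{1}{-120}} + \frac{164}{351}\right) + 1498\right)^{2} = \left(\left(\frac{53}{\left(-1\right) \left(- \frac{1}{120}\right)} + \frac{164}{351}\right) + 1498\right)^{2} = \left(\left(53 \frac{1}{\frac{1}{120}} + \frac{164}{351}\right) + 1498\right)^{2} = \left(\left(53 \cdot 120 + \frac{164}{351}\right) + 1498\right)^{2} = \left(\left(6360 + \frac{164}{351}\right) + 1498\right)^{2} = \left(\frac{2232524}{351} + 1498\right)^{2} = \left(\frac{2758322}{351}\right)^{2} = \frac{7608340255684}{123201}$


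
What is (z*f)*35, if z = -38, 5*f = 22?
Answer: -5852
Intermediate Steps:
f = 22/5 (f = (⅕)*22 = 22/5 ≈ 4.4000)
(z*f)*35 = -38*22/5*35 = -836/5*35 = -5852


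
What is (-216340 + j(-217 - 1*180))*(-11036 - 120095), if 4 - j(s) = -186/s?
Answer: 11262261728718/397 ≈ 2.8368e+10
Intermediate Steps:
j(s) = 4 + 186/s (j(s) = 4 - (-186)/s = 4 + 186/s)
(-216340 + j(-217 - 1*180))*(-11036 - 120095) = (-216340 + (4 + 186/(-217 - 1*180)))*(-11036 - 120095) = (-216340 + (4 + 186/(-217 - 180)))*(-131131) = (-216340 + (4 + 186/(-397)))*(-131131) = (-216340 + (4 + 186*(-1/397)))*(-131131) = (-216340 + (4 - 186/397))*(-131131) = (-216340 + 1402/397)*(-131131) = -85885578/397*(-131131) = 11262261728718/397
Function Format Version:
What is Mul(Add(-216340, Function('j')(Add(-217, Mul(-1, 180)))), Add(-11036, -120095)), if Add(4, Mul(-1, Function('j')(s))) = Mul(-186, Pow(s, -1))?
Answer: Rational(11262261728718, 397) ≈ 2.8368e+10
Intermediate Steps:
Function('j')(s) = Add(4, Mul(186, Pow(s, -1))) (Function('j')(s) = Add(4, Mul(-1, Mul(-186, Pow(s, -1)))) = Add(4, Mul(186, Pow(s, -1))))
Mul(Add(-216340, Function('j')(Add(-217, Mul(-1, 180)))), Add(-11036, -120095)) = Mul(Add(-216340, Add(4, Mul(186, Pow(Add(-217, Mul(-1, 180)), -1)))), Add(-11036, -120095)) = Mul(Add(-216340, Add(4, Mul(186, Pow(Add(-217, -180), -1)))), -131131) = Mul(Add(-216340, Add(4, Mul(186, Pow(-397, -1)))), -131131) = Mul(Add(-216340, Add(4, Mul(186, Rational(-1, 397)))), -131131) = Mul(Add(-216340, Add(4, Rational(-186, 397))), -131131) = Mul(Add(-216340, Rational(1402, 397)), -131131) = Mul(Rational(-85885578, 397), -131131) = Rational(11262261728718, 397)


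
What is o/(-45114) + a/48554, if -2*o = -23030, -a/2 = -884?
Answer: -239668879/1095232578 ≈ -0.21883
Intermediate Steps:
a = 1768 (a = -2*(-884) = 1768)
o = 11515 (o = -1/2*(-23030) = 11515)
o/(-45114) + a/48554 = 11515/(-45114) + 1768/48554 = 11515*(-1/45114) + 1768*(1/48554) = -11515/45114 + 884/24277 = -239668879/1095232578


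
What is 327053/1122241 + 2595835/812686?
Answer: 3178943860593/912029549326 ≈ 3.4856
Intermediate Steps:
327053/1122241 + 2595835/812686 = 3178943860593/912029549326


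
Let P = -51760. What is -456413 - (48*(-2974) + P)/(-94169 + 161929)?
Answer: -1932896898/4235 ≈ -4.5641e+5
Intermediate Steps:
-456413 - (48*(-2974) + P)/(-94169 + 161929) = -456413 - (48*(-2974) - 51760)/(-94169 + 161929) = -456413 - (-142752 - 51760)/67760 = -456413 - (-194512)/67760 = -456413 - 1*(-12157/4235) = -456413 + 12157/4235 = -1932896898/4235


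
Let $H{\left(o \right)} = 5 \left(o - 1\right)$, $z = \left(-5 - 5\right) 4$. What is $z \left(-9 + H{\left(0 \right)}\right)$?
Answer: $560$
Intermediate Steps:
$z = -40$ ($z = \left(-10\right) 4 = -40$)
$H{\left(o \right)} = -5 + 5 o$ ($H{\left(o \right)} = 5 \left(-1 + o\right) = -5 + 5 o$)
$z \left(-9 + H{\left(0 \right)}\right) = - 40 \left(-9 + \left(-5 + 5 \cdot 0\right)\right) = - 40 \left(-9 + \left(-5 + 0\right)\right) = - 40 \left(-9 - 5\right) = \left(-40\right) \left(-14\right) = 560$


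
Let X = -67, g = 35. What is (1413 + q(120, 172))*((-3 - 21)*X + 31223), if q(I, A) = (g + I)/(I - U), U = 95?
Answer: 232968776/5 ≈ 4.6594e+7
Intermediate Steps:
q(I, A) = (35 + I)/(-95 + I) (q(I, A) = (35 + I)/(I - 1*95) = (35 + I)/(I - 95) = (35 + I)/(-95 + I))
(1413 + q(120, 172))*((-3 - 21)*X + 31223) = (1413 + (35 + 120)/(-95 + 120))*((-3 - 21)*(-67) + 31223) = (1413 + 155/25)*(-24*(-67) + 31223) = (1413 + (1/25)*155)*(1608 + 31223) = (1413 + 31/5)*32831 = (7096/5)*32831 = 232968776/5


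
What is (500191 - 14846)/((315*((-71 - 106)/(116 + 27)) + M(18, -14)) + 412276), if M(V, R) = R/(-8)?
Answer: 277617340/235599853 ≈ 1.1783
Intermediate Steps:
M(V, R) = -R/8 (M(V, R) = R*(-1/8) = -R/8)
(500191 - 14846)/((315*((-71 - 106)/(116 + 27)) + M(18, -14)) + 412276) = (500191 - 14846)/((315*((-71 - 106)/(116 + 27)) - 1/8*(-14)) + 412276) = 485345/((315*(-177/143) + 7/4) + 412276) = 485345/((-55755/143 + 7/4) + 412276) = 485345/(-222019/572 + 412276) = 485345/(235599853/572) = 485345*(572/235599853) = 277617340/235599853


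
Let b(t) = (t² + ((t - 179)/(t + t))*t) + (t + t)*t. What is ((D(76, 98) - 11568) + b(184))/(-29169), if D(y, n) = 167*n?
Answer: -30391/8334 ≈ -3.6466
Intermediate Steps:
b(t) = -179/2 + t/2 + 3*t² (b(t) = (t² + ((-179 + t)/((2*t)))*t) + (2*t)*t = (t² + ((-179 + t)*(1/(2*t)))*t) + 2*t² = (t² + ((-179 + t)/(2*t))*t) + 2*t² = (t² + (-179/2 + t/2)) + 2*t² = (-179/2 + t² + t/2) + 2*t² = -179/2 + t/2 + 3*t²)
((D(76, 98) - 11568) + b(184))/(-29169) = ((167*98 - 11568) + (-179/2 + (½)*184 + 3*184²))/(-29169) = ((16366 - 11568) + (-179/2 + 92 + 3*33856))*(-1/29169) = (4798 + (-179/2 + 92 + 101568))*(-1/29169) = (4798 + 203141/2)*(-1/29169) = (212737/2)*(-1/29169) = -30391/8334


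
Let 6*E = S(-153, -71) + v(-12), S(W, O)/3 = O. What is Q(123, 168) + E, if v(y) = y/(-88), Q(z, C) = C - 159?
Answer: -1165/44 ≈ -26.477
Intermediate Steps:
S(W, O) = 3*O
Q(z, C) = -159 + C
v(y) = -y/88 (v(y) = y*(-1/88) = -y/88)
E = -1561/44 (E = (3*(-71) - 1/88*(-12))/6 = (-213 + 3/22)/6 = (⅙)*(-4683/22) = -1561/44 ≈ -35.477)
Q(123, 168) + E = (-159 + 168) - 1561/44 = 9 - 1561/44 = -1165/44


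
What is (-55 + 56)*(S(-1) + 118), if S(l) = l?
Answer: 117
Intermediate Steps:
(-55 + 56)*(S(-1) + 118) = (-55 + 56)*(-1 + 118) = 1*117 = 117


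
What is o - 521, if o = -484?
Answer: -1005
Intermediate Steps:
o - 521 = -484 - 521 = -1005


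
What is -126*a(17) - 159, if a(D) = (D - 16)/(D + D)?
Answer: -2766/17 ≈ -162.71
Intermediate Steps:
a(D) = (-16 + D)/(2*D) (a(D) = (-16 + D)/((2*D)) = (-16 + D)*(1/(2*D)) = (-16 + D)/(2*D))
-126*a(17) - 159 = -63*(-16 + 17)/17 - 159 = -63/17 - 159 = -2766/17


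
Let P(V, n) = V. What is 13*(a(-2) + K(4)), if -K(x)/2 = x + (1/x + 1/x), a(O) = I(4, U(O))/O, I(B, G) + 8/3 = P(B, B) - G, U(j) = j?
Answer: -416/3 ≈ -138.67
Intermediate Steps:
I(B, G) = -8/3 + B - G (I(B, G) = -8/3 + (B - G) = -8/3 + B - G)
a(O) = (4/3 - O)/O (a(O) = (-8/3 + 4 - O)/O = (4/3 - O)/O)
K(x) = -4/x - 2*x (K(x) = -2*(x + (1/x + 1/x)) = -2*(x + 2/x) = -4/x - 2*x)
13*(a(-2) + K(4)) = 13*((4/3 - 1*(-2))/(-2) + (-4/4 - 2*4)) = 13*(-(4/3 + 2)/2 + (-4*¼ - 8)) = 13*(-½*10/3 + (-1 - 8)) = 13*(-5/3 - 9) = 13*(-32/3) = -416/3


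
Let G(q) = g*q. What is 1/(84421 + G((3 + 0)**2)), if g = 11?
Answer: 1/84520 ≈ 1.1832e-5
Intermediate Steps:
G(q) = 11*q
1/(84421 + G((3 + 0)**2)) = 1/(84421 + 11*(3 + 0)**2) = 1/(84421 + 11*3**2) = 1/(84421 + 11*9) = 1/(84421 + 99) = 1/84520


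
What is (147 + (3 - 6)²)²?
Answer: 24336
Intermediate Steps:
(147 + (3 - 6)²)² = (147 + (-3)²)² = (147 + 9)² = 156² = 24336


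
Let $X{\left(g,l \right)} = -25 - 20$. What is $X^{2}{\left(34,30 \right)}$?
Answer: $2025$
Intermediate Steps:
$X{\left(g,l \right)} = -45$
$X^{2}{\left(34,30 \right)} = \left(-45\right)^{2} = 2025$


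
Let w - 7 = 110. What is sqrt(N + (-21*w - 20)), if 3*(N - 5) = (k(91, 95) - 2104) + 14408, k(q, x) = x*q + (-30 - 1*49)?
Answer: 31*sqrt(42)/3 ≈ 66.968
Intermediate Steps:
w = 117 (w = 7 + 110 = 117)
k(q, x) = -79 + q*x (k(q, x) = q*x + (-30 - 49) = q*x - 79 = -79 + q*x)
N = 20885/3 (N = 5 + (((-79 + 91*95) - 2104) + 14408)/3 = 5 + (((-79 + 8645) - 2104) + 14408)/3 = 5 + ((8566 - 2104) + 14408)/3 = 5 + (6462 + 14408)/3 = 5 + (1/3)*20870 = 5 + 20870/3 = 20885/3 ≈ 6961.7)
sqrt(N + (-21*w - 20)) = sqrt(20885/3 + (-21*117 - 20)) = sqrt(20885/3 + (-2457 - 20)) = sqrt(20885/3 - 2477) = sqrt(13454/3) = 31*sqrt(42)/3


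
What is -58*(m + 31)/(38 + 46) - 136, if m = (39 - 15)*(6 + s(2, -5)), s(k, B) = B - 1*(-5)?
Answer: -1541/6 ≈ -256.83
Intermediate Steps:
s(k, B) = 5 + B (s(k, B) = B + 5 = 5 + B)
m = 144 (m = (39 - 15)*(6 + (5 - 5)) = 24*(6 + 0) = 24*6 = 144)
-58*(m + 31)/(38 + 46) - 136 = -58*(144 + 31)/(38 + 46) - 136 = -10150/84 - 136 = -58*25/12 - 136 = -725/6 - 136 = -1541/6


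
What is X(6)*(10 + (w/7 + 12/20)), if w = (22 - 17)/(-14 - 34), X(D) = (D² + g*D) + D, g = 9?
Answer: 35566/35 ≈ 1016.2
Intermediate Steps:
X(D) = D² + 10*D (X(D) = (D² + 9*D) + D = D² + 10*D)
w = -5/48 (w = 5/(-48) = 5*(-1/48) = -5/48 ≈ -0.10417)
X(6)*(10 + (w/7 + 12/20)) = (6*(10 + 6))*(10 + (-5/48/7 + 12/20)) = (6*16)*(10 + (-5/48*⅐ + 12*(1/20))) = 96*(10 + (-5/336 + ⅗)) = 96*(10 + 983/1680) = 96*(17783/1680) = 35566/35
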